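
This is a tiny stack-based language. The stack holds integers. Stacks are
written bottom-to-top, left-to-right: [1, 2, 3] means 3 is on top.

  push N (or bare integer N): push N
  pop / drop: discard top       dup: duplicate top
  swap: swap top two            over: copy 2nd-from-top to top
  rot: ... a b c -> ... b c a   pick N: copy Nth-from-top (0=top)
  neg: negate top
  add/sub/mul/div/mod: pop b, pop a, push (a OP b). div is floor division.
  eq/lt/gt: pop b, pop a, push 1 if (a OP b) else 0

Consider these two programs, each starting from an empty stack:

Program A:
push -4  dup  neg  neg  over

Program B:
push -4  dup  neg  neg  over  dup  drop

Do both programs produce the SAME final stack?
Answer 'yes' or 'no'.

Answer: yes

Derivation:
Program A trace:
  After 'push -4': [-4]
  After 'dup': [-4, -4]
  After 'neg': [-4, 4]
  After 'neg': [-4, -4]
  After 'over': [-4, -4, -4]
Program A final stack: [-4, -4, -4]

Program B trace:
  After 'push -4': [-4]
  After 'dup': [-4, -4]
  After 'neg': [-4, 4]
  After 'neg': [-4, -4]
  After 'over': [-4, -4, -4]
  After 'dup': [-4, -4, -4, -4]
  After 'drop': [-4, -4, -4]
Program B final stack: [-4, -4, -4]
Same: yes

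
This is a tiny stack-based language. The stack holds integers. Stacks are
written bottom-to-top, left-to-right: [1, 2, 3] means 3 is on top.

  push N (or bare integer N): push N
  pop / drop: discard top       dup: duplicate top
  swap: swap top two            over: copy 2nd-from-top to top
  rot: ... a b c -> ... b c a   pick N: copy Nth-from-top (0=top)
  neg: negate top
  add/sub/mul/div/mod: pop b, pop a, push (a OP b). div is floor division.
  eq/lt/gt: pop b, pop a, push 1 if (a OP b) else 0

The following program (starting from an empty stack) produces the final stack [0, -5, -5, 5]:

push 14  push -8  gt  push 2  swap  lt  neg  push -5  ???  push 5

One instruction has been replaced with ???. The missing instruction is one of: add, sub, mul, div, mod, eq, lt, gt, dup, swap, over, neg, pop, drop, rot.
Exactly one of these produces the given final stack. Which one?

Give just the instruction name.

Stack before ???: [0, -5]
Stack after ???:  [0, -5, -5]
The instruction that transforms [0, -5] -> [0, -5, -5] is: dup

Answer: dup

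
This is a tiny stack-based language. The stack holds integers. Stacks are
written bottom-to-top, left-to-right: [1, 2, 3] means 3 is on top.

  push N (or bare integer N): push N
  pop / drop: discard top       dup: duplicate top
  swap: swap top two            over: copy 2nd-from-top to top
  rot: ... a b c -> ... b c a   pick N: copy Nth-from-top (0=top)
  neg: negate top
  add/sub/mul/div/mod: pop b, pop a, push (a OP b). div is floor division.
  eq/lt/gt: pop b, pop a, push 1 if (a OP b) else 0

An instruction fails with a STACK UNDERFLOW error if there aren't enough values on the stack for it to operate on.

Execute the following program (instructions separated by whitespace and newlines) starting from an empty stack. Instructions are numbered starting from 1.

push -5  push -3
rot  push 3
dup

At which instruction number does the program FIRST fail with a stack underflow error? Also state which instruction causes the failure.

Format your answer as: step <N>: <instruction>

Answer: step 3: rot

Derivation:
Step 1 ('push -5'): stack = [-5], depth = 1
Step 2 ('push -3'): stack = [-5, -3], depth = 2
Step 3 ('rot'): needs 3 value(s) but depth is 2 — STACK UNDERFLOW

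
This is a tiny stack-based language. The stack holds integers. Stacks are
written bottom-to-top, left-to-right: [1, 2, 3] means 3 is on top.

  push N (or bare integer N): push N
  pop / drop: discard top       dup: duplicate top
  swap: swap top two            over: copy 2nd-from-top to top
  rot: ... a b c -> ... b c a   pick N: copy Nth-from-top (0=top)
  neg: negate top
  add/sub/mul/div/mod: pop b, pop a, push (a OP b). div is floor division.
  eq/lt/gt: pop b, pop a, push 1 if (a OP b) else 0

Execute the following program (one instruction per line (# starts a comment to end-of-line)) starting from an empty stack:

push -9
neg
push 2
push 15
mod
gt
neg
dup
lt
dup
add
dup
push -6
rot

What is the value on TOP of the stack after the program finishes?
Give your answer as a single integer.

Answer: 0

Derivation:
After 'push -9': [-9]
After 'neg': [9]
After 'push 2': [9, 2]
After 'push 15': [9, 2, 15]
After 'mod': [9, 2]
After 'gt': [1]
After 'neg': [-1]
After 'dup': [-1, -1]
After 'lt': [0]
After 'dup': [0, 0]
After 'add': [0]
After 'dup': [0, 0]
After 'push -6': [0, 0, -6]
After 'rot': [0, -6, 0]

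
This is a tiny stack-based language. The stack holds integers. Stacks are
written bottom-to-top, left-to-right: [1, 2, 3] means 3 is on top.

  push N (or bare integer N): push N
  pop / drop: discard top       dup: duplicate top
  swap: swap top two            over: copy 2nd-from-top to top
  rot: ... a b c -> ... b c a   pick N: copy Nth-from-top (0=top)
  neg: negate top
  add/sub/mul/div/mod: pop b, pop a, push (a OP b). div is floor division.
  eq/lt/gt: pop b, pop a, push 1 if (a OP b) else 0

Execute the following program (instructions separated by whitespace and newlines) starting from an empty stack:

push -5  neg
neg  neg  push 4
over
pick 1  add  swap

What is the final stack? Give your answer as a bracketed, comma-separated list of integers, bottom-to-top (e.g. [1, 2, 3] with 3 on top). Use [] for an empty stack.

Answer: [5, 9, 4]

Derivation:
After 'push -5': [-5]
After 'neg': [5]
After 'neg': [-5]
After 'neg': [5]
After 'push 4': [5, 4]
After 'over': [5, 4, 5]
After 'pick 1': [5, 4, 5, 4]
After 'add': [5, 4, 9]
After 'swap': [5, 9, 4]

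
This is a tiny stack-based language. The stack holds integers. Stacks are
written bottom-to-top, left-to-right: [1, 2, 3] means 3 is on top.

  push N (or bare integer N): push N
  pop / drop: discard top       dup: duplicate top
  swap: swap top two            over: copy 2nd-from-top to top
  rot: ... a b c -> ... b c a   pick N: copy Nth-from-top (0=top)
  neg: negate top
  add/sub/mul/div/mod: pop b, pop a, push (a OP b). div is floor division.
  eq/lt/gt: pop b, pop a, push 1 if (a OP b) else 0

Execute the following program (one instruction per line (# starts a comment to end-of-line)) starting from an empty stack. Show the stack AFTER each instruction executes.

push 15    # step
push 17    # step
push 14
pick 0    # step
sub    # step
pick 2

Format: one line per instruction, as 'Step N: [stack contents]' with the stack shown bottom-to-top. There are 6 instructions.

Step 1: [15]
Step 2: [15, 17]
Step 3: [15, 17, 14]
Step 4: [15, 17, 14, 14]
Step 5: [15, 17, 0]
Step 6: [15, 17, 0, 15]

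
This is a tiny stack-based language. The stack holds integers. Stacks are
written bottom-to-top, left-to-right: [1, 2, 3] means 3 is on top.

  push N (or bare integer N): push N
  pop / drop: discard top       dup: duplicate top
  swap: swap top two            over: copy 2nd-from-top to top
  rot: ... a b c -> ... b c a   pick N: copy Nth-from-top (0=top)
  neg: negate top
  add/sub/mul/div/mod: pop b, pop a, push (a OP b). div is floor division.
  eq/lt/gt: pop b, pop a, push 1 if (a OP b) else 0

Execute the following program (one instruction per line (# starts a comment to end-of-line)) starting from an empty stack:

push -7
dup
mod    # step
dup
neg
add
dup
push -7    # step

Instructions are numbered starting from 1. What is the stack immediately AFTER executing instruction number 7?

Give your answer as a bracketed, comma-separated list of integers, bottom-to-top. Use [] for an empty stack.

Answer: [0, 0]

Derivation:
Step 1 ('push -7'): [-7]
Step 2 ('dup'): [-7, -7]
Step 3 ('mod'): [0]
Step 4 ('dup'): [0, 0]
Step 5 ('neg'): [0, 0]
Step 6 ('add'): [0]
Step 7 ('dup'): [0, 0]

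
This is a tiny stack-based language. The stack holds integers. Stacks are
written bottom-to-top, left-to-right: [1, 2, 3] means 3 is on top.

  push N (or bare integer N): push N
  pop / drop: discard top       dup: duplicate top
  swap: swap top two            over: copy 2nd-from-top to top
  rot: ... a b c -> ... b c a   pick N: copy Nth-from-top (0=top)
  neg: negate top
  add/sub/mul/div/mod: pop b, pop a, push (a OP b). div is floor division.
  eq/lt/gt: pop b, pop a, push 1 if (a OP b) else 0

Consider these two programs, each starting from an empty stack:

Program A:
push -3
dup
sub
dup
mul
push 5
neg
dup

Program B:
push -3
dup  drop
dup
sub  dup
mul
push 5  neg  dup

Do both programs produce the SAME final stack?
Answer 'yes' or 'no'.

Program A trace:
  After 'push -3': [-3]
  After 'dup': [-3, -3]
  After 'sub': [0]
  After 'dup': [0, 0]
  After 'mul': [0]
  After 'push 5': [0, 5]
  After 'neg': [0, -5]
  After 'dup': [0, -5, -5]
Program A final stack: [0, -5, -5]

Program B trace:
  After 'push -3': [-3]
  After 'dup': [-3, -3]
  After 'drop': [-3]
  After 'dup': [-3, -3]
  After 'sub': [0]
  After 'dup': [0, 0]
  After 'mul': [0]
  After 'push 5': [0, 5]
  After 'neg': [0, -5]
  After 'dup': [0, -5, -5]
Program B final stack: [0, -5, -5]
Same: yes

Answer: yes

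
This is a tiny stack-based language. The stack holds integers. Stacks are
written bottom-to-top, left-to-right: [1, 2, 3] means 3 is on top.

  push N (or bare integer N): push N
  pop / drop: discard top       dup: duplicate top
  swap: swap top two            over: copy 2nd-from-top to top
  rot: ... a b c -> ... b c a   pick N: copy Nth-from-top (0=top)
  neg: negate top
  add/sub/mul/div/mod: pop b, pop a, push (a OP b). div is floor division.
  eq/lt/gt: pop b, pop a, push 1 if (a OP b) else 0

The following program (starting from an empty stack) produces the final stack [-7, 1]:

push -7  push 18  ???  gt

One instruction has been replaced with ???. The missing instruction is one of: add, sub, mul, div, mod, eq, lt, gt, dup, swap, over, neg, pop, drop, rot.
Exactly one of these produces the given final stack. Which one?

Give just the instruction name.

Stack before ???: [-7, 18]
Stack after ???:  [-7, 18, -7]
The instruction that transforms [-7, 18] -> [-7, 18, -7] is: over

Answer: over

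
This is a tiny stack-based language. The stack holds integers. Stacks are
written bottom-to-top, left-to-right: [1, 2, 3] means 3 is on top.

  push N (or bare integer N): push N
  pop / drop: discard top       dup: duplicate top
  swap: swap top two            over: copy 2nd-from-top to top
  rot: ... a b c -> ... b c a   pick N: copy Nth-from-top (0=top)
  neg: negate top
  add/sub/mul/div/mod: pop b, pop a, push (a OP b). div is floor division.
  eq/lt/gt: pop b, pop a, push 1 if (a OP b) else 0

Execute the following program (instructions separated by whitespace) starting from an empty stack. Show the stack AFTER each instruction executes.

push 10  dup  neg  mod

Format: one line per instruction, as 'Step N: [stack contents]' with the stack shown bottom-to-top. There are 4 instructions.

Step 1: [10]
Step 2: [10, 10]
Step 3: [10, -10]
Step 4: [0]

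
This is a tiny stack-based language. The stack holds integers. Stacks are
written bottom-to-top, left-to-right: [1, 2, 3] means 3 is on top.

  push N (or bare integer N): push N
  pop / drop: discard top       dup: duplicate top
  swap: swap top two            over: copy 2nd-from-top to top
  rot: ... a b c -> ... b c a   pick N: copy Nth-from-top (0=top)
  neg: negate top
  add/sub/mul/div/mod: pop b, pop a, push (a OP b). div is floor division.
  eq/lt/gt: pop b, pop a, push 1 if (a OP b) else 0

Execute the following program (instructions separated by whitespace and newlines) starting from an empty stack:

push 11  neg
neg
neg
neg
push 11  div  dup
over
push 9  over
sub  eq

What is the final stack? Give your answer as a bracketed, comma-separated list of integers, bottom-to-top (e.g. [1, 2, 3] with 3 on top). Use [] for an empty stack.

Answer: [1, 1, 0]

Derivation:
After 'push 11': [11]
After 'neg': [-11]
After 'neg': [11]
After 'neg': [-11]
After 'neg': [11]
After 'push 11': [11, 11]
After 'div': [1]
After 'dup': [1, 1]
After 'over': [1, 1, 1]
After 'push 9': [1, 1, 1, 9]
After 'over': [1, 1, 1, 9, 1]
After 'sub': [1, 1, 1, 8]
After 'eq': [1, 1, 0]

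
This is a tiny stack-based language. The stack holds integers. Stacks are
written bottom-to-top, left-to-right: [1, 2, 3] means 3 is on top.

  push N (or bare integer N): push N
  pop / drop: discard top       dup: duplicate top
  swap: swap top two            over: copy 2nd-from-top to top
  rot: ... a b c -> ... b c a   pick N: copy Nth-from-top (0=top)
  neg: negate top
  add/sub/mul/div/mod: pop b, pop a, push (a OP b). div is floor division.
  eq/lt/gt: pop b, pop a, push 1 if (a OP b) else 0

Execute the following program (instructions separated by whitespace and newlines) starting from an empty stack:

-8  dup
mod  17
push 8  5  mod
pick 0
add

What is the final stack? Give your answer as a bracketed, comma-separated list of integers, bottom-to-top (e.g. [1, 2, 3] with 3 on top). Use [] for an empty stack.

Answer: [0, 17, 6]

Derivation:
After 'push -8': [-8]
After 'dup': [-8, -8]
After 'mod': [0]
After 'push 17': [0, 17]
After 'push 8': [0, 17, 8]
After 'push 5': [0, 17, 8, 5]
After 'mod': [0, 17, 3]
After 'pick 0': [0, 17, 3, 3]
After 'add': [0, 17, 6]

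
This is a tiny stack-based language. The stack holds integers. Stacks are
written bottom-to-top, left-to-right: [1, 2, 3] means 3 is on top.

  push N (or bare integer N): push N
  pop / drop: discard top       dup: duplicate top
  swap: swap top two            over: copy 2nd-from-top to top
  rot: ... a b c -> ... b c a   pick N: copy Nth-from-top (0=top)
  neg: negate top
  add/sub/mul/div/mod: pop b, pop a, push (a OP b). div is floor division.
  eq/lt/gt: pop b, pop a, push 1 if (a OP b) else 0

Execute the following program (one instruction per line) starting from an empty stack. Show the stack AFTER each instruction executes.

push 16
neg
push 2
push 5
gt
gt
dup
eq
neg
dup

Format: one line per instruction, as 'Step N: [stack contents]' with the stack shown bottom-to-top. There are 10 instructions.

Step 1: [16]
Step 2: [-16]
Step 3: [-16, 2]
Step 4: [-16, 2, 5]
Step 5: [-16, 0]
Step 6: [0]
Step 7: [0, 0]
Step 8: [1]
Step 9: [-1]
Step 10: [-1, -1]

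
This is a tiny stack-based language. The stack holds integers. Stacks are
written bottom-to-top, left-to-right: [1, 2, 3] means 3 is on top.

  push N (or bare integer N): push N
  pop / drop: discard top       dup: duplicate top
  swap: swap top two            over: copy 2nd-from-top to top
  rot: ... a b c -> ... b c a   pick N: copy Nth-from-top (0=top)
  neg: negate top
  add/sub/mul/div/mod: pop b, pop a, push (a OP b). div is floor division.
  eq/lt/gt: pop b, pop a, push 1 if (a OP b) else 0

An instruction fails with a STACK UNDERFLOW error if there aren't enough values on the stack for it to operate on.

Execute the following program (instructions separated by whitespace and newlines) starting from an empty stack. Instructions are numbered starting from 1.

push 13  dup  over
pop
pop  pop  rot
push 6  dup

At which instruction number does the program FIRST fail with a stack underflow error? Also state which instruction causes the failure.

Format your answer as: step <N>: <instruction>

Answer: step 7: rot

Derivation:
Step 1 ('push 13'): stack = [13], depth = 1
Step 2 ('dup'): stack = [13, 13], depth = 2
Step 3 ('over'): stack = [13, 13, 13], depth = 3
Step 4 ('pop'): stack = [13, 13], depth = 2
Step 5 ('pop'): stack = [13], depth = 1
Step 6 ('pop'): stack = [], depth = 0
Step 7 ('rot'): needs 3 value(s) but depth is 0 — STACK UNDERFLOW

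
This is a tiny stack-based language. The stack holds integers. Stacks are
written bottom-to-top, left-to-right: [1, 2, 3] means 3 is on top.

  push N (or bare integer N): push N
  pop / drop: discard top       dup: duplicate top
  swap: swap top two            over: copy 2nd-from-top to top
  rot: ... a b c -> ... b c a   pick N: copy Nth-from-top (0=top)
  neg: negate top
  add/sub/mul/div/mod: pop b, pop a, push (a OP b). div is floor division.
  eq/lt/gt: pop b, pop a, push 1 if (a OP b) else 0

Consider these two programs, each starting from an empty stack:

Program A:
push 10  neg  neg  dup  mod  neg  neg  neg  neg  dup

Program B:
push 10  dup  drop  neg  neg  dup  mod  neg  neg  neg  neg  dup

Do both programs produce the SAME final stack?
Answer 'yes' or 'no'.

Program A trace:
  After 'push 10': [10]
  After 'neg': [-10]
  After 'neg': [10]
  After 'dup': [10, 10]
  After 'mod': [0]
  After 'neg': [0]
  After 'neg': [0]
  After 'neg': [0]
  After 'neg': [0]
  After 'dup': [0, 0]
Program A final stack: [0, 0]

Program B trace:
  After 'push 10': [10]
  After 'dup': [10, 10]
  After 'drop': [10]
  After 'neg': [-10]
  After 'neg': [10]
  After 'dup': [10, 10]
  After 'mod': [0]
  After 'neg': [0]
  After 'neg': [0]
  After 'neg': [0]
  After 'neg': [0]
  After 'dup': [0, 0]
Program B final stack: [0, 0]
Same: yes

Answer: yes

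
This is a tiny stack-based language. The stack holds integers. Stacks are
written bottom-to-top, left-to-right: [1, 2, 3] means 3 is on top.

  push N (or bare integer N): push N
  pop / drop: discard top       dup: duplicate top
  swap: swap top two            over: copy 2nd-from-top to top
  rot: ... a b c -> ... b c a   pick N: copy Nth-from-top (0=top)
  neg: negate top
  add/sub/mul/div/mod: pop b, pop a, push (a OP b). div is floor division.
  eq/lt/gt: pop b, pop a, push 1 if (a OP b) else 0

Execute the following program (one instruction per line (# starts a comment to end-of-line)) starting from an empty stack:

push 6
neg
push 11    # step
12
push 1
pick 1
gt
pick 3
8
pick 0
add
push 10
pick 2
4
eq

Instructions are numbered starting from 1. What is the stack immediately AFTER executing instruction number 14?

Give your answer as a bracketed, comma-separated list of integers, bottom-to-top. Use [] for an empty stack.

Step 1 ('push 6'): [6]
Step 2 ('neg'): [-6]
Step 3 ('push 11'): [-6, 11]
Step 4 ('12'): [-6, 11, 12]
Step 5 ('push 1'): [-6, 11, 12, 1]
Step 6 ('pick 1'): [-6, 11, 12, 1, 12]
Step 7 ('gt'): [-6, 11, 12, 0]
Step 8 ('pick 3'): [-6, 11, 12, 0, -6]
Step 9 ('8'): [-6, 11, 12, 0, -6, 8]
Step 10 ('pick 0'): [-6, 11, 12, 0, -6, 8, 8]
Step 11 ('add'): [-6, 11, 12, 0, -6, 16]
Step 12 ('push 10'): [-6, 11, 12, 0, -6, 16, 10]
Step 13 ('pick 2'): [-6, 11, 12, 0, -6, 16, 10, -6]
Step 14 ('4'): [-6, 11, 12, 0, -6, 16, 10, -6, 4]

Answer: [-6, 11, 12, 0, -6, 16, 10, -6, 4]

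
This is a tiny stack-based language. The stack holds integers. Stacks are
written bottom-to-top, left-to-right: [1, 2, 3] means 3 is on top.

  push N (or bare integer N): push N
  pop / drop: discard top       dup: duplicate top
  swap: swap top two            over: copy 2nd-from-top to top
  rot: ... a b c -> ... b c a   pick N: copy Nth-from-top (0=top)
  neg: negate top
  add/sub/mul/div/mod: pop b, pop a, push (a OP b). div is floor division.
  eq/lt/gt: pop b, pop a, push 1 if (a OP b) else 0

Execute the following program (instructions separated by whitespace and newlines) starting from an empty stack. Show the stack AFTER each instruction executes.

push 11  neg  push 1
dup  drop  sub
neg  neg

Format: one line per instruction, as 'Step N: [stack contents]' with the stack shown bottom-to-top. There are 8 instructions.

Step 1: [11]
Step 2: [-11]
Step 3: [-11, 1]
Step 4: [-11, 1, 1]
Step 5: [-11, 1]
Step 6: [-12]
Step 7: [12]
Step 8: [-12]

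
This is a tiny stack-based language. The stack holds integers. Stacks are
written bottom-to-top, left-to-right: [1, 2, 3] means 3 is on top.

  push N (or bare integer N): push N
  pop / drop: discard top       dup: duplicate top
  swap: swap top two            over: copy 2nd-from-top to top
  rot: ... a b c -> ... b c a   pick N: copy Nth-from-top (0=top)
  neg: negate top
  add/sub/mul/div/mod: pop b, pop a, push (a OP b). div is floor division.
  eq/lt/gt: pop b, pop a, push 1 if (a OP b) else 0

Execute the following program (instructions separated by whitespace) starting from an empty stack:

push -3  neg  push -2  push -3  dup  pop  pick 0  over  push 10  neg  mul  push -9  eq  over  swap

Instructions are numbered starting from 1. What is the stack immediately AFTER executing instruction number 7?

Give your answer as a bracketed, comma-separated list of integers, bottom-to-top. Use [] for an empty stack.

Step 1 ('push -3'): [-3]
Step 2 ('neg'): [3]
Step 3 ('push -2'): [3, -2]
Step 4 ('push -3'): [3, -2, -3]
Step 5 ('dup'): [3, -2, -3, -3]
Step 6 ('pop'): [3, -2, -3]
Step 7 ('pick 0'): [3, -2, -3, -3]

Answer: [3, -2, -3, -3]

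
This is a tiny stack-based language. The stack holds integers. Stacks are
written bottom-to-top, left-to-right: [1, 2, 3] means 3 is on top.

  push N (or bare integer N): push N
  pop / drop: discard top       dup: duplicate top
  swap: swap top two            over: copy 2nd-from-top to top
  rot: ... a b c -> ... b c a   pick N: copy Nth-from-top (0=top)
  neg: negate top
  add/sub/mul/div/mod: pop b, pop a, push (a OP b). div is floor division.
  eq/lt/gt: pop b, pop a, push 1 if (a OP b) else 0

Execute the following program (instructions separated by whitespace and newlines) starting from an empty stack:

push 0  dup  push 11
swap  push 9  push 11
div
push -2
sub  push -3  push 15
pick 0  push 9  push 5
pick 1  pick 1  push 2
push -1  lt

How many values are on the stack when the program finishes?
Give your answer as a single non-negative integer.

Answer: 12

Derivation:
After 'push 0': stack = [0] (depth 1)
After 'dup': stack = [0, 0] (depth 2)
After 'push 11': stack = [0, 0, 11] (depth 3)
After 'swap': stack = [0, 11, 0] (depth 3)
After 'push 9': stack = [0, 11, 0, 9] (depth 4)
After 'push 11': stack = [0, 11, 0, 9, 11] (depth 5)
After 'div': stack = [0, 11, 0, 0] (depth 4)
After 'push -2': stack = [0, 11, 0, 0, -2] (depth 5)
After 'sub': stack = [0, 11, 0, 2] (depth 4)
After 'push -3': stack = [0, 11, 0, 2, -3] (depth 5)
After 'push 15': stack = [0, 11, 0, 2, -3, 15] (depth 6)
After 'pick 0': stack = [0, 11, 0, 2, -3, 15, 15] (depth 7)
After 'push 9': stack = [0, 11, 0, 2, -3, 15, 15, 9] (depth 8)
After 'push 5': stack = [0, 11, 0, 2, -3, 15, 15, 9, 5] (depth 9)
After 'pick 1': stack = [0, 11, 0, 2, -3, 15, 15, 9, 5, 9] (depth 10)
After 'pick 1': stack = [0, 11, 0, 2, -3, 15, 15, 9, 5, 9, 5] (depth 11)
After 'push 2': stack = [0, 11, 0, 2, -3, 15, 15, 9, 5, 9, 5, 2] (depth 12)
After 'push -1': stack = [0, 11, 0, 2, -3, 15, 15, 9, 5, 9, 5, 2, -1] (depth 13)
After 'lt': stack = [0, 11, 0, 2, -3, 15, 15, 9, 5, 9, 5, 0] (depth 12)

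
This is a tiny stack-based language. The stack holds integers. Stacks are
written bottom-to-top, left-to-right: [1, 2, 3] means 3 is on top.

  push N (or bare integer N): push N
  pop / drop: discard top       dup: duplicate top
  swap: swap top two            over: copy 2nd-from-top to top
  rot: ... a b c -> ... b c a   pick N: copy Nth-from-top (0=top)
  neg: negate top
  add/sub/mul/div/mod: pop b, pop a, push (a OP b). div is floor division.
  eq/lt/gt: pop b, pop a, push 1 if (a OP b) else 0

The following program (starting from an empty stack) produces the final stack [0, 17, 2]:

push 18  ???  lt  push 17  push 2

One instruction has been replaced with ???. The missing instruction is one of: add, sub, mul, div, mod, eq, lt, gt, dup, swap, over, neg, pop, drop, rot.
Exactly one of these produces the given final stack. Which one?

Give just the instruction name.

Stack before ???: [18]
Stack after ???:  [18, 18]
The instruction that transforms [18] -> [18, 18] is: dup

Answer: dup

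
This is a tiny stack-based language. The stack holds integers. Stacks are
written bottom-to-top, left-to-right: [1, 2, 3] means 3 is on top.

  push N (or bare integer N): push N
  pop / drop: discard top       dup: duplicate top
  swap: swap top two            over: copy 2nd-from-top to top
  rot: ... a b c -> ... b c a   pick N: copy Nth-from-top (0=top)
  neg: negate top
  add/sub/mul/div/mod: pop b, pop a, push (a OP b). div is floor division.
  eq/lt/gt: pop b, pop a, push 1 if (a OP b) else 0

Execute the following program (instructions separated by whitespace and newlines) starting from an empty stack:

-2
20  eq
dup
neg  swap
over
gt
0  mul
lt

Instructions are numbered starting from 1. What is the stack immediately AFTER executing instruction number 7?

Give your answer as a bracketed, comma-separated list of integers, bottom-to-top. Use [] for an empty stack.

Answer: [0, 0, 0]

Derivation:
Step 1 ('-2'): [-2]
Step 2 ('20'): [-2, 20]
Step 3 ('eq'): [0]
Step 4 ('dup'): [0, 0]
Step 5 ('neg'): [0, 0]
Step 6 ('swap'): [0, 0]
Step 7 ('over'): [0, 0, 0]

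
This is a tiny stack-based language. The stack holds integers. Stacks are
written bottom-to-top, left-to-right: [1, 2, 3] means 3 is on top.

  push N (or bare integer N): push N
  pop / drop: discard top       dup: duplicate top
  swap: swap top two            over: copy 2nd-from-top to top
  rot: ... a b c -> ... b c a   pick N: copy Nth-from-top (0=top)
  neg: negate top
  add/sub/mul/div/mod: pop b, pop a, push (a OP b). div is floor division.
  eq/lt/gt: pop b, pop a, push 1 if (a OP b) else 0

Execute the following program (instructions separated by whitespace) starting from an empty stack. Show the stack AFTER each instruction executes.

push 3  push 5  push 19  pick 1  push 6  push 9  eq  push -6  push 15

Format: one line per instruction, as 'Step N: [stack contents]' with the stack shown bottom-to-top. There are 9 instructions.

Step 1: [3]
Step 2: [3, 5]
Step 3: [3, 5, 19]
Step 4: [3, 5, 19, 5]
Step 5: [3, 5, 19, 5, 6]
Step 6: [3, 5, 19, 5, 6, 9]
Step 7: [3, 5, 19, 5, 0]
Step 8: [3, 5, 19, 5, 0, -6]
Step 9: [3, 5, 19, 5, 0, -6, 15]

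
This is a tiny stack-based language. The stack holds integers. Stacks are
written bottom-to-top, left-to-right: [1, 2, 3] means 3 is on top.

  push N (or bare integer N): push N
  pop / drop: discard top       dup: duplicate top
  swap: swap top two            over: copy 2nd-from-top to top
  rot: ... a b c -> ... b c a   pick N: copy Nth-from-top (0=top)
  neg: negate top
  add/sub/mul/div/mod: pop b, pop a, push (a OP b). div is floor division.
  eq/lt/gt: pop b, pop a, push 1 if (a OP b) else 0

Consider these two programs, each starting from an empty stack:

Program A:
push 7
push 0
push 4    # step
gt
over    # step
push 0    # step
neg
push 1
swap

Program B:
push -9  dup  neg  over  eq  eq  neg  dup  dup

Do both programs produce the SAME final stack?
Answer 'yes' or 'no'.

Program A trace:
  After 'push 7': [7]
  After 'push 0': [7, 0]
  After 'push 4': [7, 0, 4]
  After 'gt': [7, 0]
  After 'over': [7, 0, 7]
  After 'push 0': [7, 0, 7, 0]
  After 'neg': [7, 0, 7, 0]
  After 'push 1': [7, 0, 7, 0, 1]
  After 'swap': [7, 0, 7, 1, 0]
Program A final stack: [7, 0, 7, 1, 0]

Program B trace:
  After 'push -9': [-9]
  After 'dup': [-9, -9]
  After 'neg': [-9, 9]
  After 'over': [-9, 9, -9]
  After 'eq': [-9, 0]
  After 'eq': [0]
  After 'neg': [0]
  After 'dup': [0, 0]
  After 'dup': [0, 0, 0]
Program B final stack: [0, 0, 0]
Same: no

Answer: no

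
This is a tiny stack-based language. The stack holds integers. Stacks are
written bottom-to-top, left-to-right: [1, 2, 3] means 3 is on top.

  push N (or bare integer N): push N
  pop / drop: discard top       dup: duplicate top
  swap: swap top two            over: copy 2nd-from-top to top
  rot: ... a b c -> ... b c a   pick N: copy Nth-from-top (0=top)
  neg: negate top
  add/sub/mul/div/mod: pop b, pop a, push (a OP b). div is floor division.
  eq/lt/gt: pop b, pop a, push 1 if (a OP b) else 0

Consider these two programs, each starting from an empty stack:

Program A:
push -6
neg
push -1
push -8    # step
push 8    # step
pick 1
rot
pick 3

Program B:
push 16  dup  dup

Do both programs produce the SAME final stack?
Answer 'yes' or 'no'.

Answer: no

Derivation:
Program A trace:
  After 'push -6': [-6]
  After 'neg': [6]
  After 'push -1': [6, -1]
  After 'push -8': [6, -1, -8]
  After 'push 8': [6, -1, -8, 8]
  After 'pick 1': [6, -1, -8, 8, -8]
  After 'rot': [6, -1, 8, -8, -8]
  After 'pick 3': [6, -1, 8, -8, -8, -1]
Program A final stack: [6, -1, 8, -8, -8, -1]

Program B trace:
  After 'push 16': [16]
  After 'dup': [16, 16]
  After 'dup': [16, 16, 16]
Program B final stack: [16, 16, 16]
Same: no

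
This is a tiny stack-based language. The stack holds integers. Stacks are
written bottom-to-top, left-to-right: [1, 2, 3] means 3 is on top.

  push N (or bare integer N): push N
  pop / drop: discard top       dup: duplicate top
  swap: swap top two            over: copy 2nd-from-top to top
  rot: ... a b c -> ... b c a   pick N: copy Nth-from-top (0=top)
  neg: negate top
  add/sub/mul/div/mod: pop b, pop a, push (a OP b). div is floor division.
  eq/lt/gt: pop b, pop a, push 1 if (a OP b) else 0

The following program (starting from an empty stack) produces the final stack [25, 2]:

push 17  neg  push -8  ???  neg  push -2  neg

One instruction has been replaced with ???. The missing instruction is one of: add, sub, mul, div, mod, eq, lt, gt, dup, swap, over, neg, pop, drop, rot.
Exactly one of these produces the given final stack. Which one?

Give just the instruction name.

Answer: add

Derivation:
Stack before ???: [-17, -8]
Stack after ???:  [-25]
The instruction that transforms [-17, -8] -> [-25] is: add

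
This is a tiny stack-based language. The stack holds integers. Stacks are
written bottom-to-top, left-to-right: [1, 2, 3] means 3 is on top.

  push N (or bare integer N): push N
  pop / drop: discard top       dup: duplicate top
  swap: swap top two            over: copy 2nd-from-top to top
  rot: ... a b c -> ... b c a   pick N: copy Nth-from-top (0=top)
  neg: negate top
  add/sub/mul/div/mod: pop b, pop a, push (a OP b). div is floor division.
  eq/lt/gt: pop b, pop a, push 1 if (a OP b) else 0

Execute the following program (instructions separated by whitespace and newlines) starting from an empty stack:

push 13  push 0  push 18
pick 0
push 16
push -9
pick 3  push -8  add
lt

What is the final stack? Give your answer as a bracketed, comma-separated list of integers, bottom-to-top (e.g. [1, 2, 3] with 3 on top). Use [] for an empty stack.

After 'push 13': [13]
After 'push 0': [13, 0]
After 'push 18': [13, 0, 18]
After 'pick 0': [13, 0, 18, 18]
After 'push 16': [13, 0, 18, 18, 16]
After 'push -9': [13, 0, 18, 18, 16, -9]
After 'pick 3': [13, 0, 18, 18, 16, -9, 18]
After 'push -8': [13, 0, 18, 18, 16, -9, 18, -8]
After 'add': [13, 0, 18, 18, 16, -9, 10]
After 'lt': [13, 0, 18, 18, 16, 1]

Answer: [13, 0, 18, 18, 16, 1]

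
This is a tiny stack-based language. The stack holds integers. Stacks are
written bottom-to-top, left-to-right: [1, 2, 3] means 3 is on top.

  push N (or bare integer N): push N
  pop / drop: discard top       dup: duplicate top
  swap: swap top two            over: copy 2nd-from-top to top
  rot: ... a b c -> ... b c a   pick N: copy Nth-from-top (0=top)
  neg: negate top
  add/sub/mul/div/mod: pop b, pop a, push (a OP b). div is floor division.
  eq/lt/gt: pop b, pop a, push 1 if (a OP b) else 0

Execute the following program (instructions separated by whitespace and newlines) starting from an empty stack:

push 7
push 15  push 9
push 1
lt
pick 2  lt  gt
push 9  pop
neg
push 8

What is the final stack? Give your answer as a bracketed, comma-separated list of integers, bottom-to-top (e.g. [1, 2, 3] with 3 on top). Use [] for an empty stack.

After 'push 7': [7]
After 'push 15': [7, 15]
After 'push 9': [7, 15, 9]
After 'push 1': [7, 15, 9, 1]
After 'lt': [7, 15, 0]
After 'pick 2': [7, 15, 0, 7]
After 'lt': [7, 15, 1]
After 'gt': [7, 1]
After 'push 9': [7, 1, 9]
After 'pop': [7, 1]
After 'neg': [7, -1]
After 'push 8': [7, -1, 8]

Answer: [7, -1, 8]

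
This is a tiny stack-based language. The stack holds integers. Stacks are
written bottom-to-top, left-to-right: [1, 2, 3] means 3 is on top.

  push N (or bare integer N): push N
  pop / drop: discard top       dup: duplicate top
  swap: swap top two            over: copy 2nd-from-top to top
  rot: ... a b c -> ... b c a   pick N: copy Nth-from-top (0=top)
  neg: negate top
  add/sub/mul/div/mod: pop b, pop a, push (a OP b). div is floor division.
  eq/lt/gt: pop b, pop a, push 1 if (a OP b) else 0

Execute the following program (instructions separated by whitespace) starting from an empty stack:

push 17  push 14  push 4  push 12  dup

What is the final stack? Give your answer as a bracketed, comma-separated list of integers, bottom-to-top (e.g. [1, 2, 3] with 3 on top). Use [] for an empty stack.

After 'push 17': [17]
After 'push 14': [17, 14]
After 'push 4': [17, 14, 4]
After 'push 12': [17, 14, 4, 12]
After 'dup': [17, 14, 4, 12, 12]

Answer: [17, 14, 4, 12, 12]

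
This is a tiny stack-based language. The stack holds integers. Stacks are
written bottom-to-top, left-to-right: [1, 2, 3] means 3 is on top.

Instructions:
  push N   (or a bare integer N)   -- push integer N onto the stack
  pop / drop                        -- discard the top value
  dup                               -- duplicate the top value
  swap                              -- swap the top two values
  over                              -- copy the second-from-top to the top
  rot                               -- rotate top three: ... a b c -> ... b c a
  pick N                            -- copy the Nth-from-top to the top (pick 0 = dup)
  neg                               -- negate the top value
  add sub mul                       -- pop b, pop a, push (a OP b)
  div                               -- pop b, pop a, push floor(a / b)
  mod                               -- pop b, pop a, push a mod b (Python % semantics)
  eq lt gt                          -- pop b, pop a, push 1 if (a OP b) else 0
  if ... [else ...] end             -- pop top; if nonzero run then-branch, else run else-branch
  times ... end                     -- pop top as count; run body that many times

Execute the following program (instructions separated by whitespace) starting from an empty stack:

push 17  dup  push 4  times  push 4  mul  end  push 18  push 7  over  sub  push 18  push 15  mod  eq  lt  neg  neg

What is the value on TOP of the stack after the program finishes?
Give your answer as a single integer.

After 'push 17': [17]
After 'dup': [17, 17]
After 'push 4': [17, 17, 4]
After 'times': [17, 17]
After 'push 4': [17, 17, 4]
After 'mul': [17, 68]
After 'push 4': [17, 68, 4]
After 'mul': [17, 272]
After 'push 4': [17, 272, 4]
After 'mul': [17, 1088]
  ...
After 'push 7': [17, 4352, 18, 7]
After 'over': [17, 4352, 18, 7, 18]
After 'sub': [17, 4352, 18, -11]
After 'push 18': [17, 4352, 18, -11, 18]
After 'push 15': [17, 4352, 18, -11, 18, 15]
After 'mod': [17, 4352, 18, -11, 3]
After 'eq': [17, 4352, 18, 0]
After 'lt': [17, 4352, 0]
After 'neg': [17, 4352, 0]
After 'neg': [17, 4352, 0]

Answer: 0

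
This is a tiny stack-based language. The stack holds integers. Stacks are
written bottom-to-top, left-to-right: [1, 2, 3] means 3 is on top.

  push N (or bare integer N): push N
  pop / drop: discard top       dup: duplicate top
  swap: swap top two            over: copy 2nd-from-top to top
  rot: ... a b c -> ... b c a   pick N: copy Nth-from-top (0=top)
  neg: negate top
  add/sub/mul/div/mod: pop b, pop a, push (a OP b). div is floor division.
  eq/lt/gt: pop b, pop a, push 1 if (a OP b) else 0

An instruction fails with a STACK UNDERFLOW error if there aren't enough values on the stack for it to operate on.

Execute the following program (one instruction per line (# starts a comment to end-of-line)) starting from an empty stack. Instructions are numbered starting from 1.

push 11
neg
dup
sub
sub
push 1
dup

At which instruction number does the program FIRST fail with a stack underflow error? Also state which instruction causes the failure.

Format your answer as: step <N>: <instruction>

Step 1 ('push 11'): stack = [11], depth = 1
Step 2 ('neg'): stack = [-11], depth = 1
Step 3 ('dup'): stack = [-11, -11], depth = 2
Step 4 ('sub'): stack = [0], depth = 1
Step 5 ('sub'): needs 2 value(s) but depth is 1 — STACK UNDERFLOW

Answer: step 5: sub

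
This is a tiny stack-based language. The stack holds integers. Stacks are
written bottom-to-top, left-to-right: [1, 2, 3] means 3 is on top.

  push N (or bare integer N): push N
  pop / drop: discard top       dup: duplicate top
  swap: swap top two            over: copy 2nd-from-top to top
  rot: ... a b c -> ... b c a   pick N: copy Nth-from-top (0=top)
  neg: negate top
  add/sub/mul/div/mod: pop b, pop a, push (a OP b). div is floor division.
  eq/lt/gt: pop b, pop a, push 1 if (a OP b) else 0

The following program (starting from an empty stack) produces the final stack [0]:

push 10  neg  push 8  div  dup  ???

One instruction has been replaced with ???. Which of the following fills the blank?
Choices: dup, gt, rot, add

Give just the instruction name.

Stack before ???: [-2, -2]
Stack after ???:  [0]
Checking each choice:
  dup: produces [-2, -2, -2]
  gt: MATCH
  rot: stack underflow (need 3, have 2)
  add: produces [-4]


Answer: gt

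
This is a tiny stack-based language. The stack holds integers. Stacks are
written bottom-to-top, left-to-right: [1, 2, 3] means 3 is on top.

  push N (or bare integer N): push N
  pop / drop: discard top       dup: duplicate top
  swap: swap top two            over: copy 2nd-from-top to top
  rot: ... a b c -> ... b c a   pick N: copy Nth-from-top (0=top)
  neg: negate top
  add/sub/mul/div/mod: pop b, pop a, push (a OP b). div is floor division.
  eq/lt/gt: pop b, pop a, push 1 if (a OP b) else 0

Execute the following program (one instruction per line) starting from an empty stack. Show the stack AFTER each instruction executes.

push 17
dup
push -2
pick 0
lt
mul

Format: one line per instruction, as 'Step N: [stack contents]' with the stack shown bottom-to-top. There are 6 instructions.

Step 1: [17]
Step 2: [17, 17]
Step 3: [17, 17, -2]
Step 4: [17, 17, -2, -2]
Step 5: [17, 17, 0]
Step 6: [17, 0]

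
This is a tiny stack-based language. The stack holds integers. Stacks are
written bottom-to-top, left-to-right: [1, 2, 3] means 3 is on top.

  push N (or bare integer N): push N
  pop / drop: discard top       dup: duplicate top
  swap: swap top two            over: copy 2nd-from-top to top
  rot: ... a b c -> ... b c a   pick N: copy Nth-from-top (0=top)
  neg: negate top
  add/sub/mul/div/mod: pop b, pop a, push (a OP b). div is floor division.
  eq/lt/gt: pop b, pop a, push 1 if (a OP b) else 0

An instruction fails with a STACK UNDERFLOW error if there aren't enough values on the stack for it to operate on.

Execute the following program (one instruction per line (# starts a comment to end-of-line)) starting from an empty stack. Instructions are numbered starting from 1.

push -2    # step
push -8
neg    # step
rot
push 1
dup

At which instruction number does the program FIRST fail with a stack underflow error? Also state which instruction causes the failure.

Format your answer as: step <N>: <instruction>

Answer: step 4: rot

Derivation:
Step 1 ('push -2'): stack = [-2], depth = 1
Step 2 ('push -8'): stack = [-2, -8], depth = 2
Step 3 ('neg'): stack = [-2, 8], depth = 2
Step 4 ('rot'): needs 3 value(s) but depth is 2 — STACK UNDERFLOW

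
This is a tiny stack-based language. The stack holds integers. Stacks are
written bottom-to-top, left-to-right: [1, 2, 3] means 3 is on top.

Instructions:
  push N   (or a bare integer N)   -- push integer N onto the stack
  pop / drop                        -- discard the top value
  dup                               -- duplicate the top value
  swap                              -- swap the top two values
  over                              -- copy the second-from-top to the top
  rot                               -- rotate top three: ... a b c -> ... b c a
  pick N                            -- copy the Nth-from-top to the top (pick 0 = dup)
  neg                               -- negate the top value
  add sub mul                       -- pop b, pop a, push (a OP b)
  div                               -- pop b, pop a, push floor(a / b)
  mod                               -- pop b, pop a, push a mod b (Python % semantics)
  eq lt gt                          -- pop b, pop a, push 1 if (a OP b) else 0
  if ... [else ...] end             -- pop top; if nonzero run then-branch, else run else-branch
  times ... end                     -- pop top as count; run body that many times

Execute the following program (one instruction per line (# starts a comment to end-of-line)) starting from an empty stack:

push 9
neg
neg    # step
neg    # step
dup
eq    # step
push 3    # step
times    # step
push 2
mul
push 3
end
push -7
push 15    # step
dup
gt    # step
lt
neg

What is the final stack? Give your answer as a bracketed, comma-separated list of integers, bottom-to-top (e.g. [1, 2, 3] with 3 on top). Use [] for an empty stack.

After 'push 9': [9]
After 'neg': [-9]
After 'neg': [9]
After 'neg': [-9]
After 'dup': [-9, -9]
After 'eq': [1]
After 'push 3': [1, 3]
After 'times': [1]
After 'push 2': [1, 2]
After 'mul': [2]
After 'push 3': [2, 3]
After 'push 2': [2, 3, 2]
After 'mul': [2, 6]
After 'push 3': [2, 6, 3]
After 'push 2': [2, 6, 3, 2]
After 'mul': [2, 6, 6]
After 'push 3': [2, 6, 6, 3]
After 'push -7': [2, 6, 6, 3, -7]
After 'push 15': [2, 6, 6, 3, -7, 15]
After 'dup': [2, 6, 6, 3, -7, 15, 15]
After 'gt': [2, 6, 6, 3, -7, 0]
After 'lt': [2, 6, 6, 3, 1]
After 'neg': [2, 6, 6, 3, -1]

Answer: [2, 6, 6, 3, -1]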